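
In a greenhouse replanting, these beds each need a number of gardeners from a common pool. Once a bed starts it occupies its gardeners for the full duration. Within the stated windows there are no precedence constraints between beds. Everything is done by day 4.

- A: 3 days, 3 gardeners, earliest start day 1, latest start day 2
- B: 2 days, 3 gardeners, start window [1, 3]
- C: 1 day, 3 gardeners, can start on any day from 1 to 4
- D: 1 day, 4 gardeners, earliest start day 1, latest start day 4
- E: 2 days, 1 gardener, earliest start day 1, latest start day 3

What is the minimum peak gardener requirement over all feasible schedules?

7

Early-start (A@1, B@1, C@1, D@1, E@1) gives peak 14: d1:14  d2:7  d3:3  d4:0.
Shift C→3, D→4.
Schedule A@1, B@1, C@3, D@4, E@1: d1:7  d2:7  d3:6  d4:4 — peak 7.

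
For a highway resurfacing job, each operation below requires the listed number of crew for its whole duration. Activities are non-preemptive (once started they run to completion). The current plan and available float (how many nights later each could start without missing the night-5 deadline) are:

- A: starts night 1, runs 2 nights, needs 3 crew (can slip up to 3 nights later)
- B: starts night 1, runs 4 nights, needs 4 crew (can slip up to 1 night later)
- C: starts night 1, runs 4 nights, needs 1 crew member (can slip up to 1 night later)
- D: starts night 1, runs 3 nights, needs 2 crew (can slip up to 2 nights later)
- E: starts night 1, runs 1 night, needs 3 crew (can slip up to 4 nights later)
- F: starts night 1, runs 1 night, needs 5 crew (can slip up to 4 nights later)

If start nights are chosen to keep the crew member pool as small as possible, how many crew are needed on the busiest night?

Early-start (A@1, B@1, C@1, D@1, E@1, F@1) gives peak 18: n1:18  n2:10  n3:7  n4:5  n5:0.
Shift B→2, D→3, E→5.
Schedule A@1, B@2, C@1, D@3, E@5, F@1: n1:9  n2:8  n3:7  n4:7  n5:9 — peak 9.

9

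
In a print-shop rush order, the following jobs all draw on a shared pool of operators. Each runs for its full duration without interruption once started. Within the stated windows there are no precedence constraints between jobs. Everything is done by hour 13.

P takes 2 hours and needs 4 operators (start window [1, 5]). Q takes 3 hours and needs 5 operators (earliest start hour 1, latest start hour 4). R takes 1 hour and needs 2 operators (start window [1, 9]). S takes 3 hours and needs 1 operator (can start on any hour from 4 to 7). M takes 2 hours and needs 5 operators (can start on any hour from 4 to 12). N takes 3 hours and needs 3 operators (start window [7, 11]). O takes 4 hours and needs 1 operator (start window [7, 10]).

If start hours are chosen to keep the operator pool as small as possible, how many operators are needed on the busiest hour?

Early-start (P@1, Q@1, R@1, S@4, M@4, N@7, O@7) gives peak 11: h1:11  h2:9  h3:5  h4:6  h5:6  h6:1  h7:4  h8:4  h9:4  h10:1  h11:0  h12:0  h13:0.
Shift Q→3, R→6, S→6, M→11.
Schedule P@1, Q@3, R@6, S@6, M@11, N@7, O@7: h1:4  h2:4  h3:5  h4:5  h5:5  h6:3  h7:5  h8:5  h9:4  h10:1  h11:5  h12:5  h13:0 — peak 5.

5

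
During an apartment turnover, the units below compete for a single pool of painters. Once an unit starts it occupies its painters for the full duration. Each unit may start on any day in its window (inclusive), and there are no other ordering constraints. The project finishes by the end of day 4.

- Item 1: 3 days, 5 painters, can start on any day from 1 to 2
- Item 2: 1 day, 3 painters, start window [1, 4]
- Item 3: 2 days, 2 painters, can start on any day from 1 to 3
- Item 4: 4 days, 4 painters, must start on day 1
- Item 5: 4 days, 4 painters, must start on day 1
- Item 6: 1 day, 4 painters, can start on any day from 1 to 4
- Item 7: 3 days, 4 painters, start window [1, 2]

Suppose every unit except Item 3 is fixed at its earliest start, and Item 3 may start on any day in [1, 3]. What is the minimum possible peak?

24

Item 3@1: d1:26  d2:19  d3:17  d4:8 → peak 26
Item 3@2: d1:24  d2:19  d3:19  d4:8 → peak 24
Item 3@3: d1:24  d2:17  d3:19  d4:10 → peak 24
Best is Item 3@2, peak 24.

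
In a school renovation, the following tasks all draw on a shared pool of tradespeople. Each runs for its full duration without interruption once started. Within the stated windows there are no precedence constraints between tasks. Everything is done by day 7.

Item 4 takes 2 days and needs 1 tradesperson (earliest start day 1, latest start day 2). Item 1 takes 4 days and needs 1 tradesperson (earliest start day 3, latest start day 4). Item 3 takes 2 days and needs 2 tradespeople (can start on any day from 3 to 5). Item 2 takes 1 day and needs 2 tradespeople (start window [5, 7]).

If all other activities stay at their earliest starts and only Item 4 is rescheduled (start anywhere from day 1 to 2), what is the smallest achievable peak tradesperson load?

3

Item 4@1: d1:1  d2:1  d3:3  d4:3  d5:3  d6:1  d7:0 → peak 3
Item 4@2: d1:0  d2:1  d3:4  d4:3  d5:3  d6:1  d7:0 → peak 4
Best is Item 4@1, peak 3.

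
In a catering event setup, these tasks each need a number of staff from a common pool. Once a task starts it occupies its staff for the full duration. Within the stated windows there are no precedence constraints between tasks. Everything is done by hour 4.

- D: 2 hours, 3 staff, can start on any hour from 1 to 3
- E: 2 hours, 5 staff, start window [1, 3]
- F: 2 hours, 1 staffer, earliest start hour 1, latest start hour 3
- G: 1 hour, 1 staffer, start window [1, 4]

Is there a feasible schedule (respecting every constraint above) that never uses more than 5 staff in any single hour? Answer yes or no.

Schedule D@1, E@3, F@1, G@1: h1:5  h2:4  h3:5  h4:5 — peak 5 ≤ 5.

yes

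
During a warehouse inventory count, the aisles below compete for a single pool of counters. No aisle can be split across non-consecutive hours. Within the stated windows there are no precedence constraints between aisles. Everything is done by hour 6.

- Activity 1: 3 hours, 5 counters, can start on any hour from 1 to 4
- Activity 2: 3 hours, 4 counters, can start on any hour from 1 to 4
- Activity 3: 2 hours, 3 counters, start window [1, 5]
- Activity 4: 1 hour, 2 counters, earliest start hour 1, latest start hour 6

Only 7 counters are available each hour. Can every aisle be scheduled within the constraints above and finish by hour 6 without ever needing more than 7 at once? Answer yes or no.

yes

Schedule Activity 1@1, Activity 2@4, Activity 3@4, Activity 4@1: h1:7  h2:5  h3:5  h4:7  h5:7  h6:4 — peak 7 ≤ 7.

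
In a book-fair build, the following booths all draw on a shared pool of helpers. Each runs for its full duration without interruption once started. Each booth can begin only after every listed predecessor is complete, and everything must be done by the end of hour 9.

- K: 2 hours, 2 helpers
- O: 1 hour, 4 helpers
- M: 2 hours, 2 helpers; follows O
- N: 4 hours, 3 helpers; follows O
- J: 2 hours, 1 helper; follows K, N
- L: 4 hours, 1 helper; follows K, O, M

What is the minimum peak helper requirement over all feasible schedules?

Early-start (K@1, O@1, M@2, N@2, J@6, L@4) gives peak 7: h1:6  h2:7  h3:5  h4:4  h5:4  h6:2  h7:2  h8:0  h9:0.
Shift K→2, N→4, J→8.
Schedule K@2, O@1, M@2, N@4, J@8, L@4: h1:4  h2:4  h3:4  h4:4  h5:4  h6:4  h7:4  h8:1  h9:1 — peak 4.
Total helper-hours = 30 over 9 hours ⇒ peak ≥ ⌈30/9⌉ = 4, so 4 is optimal.

4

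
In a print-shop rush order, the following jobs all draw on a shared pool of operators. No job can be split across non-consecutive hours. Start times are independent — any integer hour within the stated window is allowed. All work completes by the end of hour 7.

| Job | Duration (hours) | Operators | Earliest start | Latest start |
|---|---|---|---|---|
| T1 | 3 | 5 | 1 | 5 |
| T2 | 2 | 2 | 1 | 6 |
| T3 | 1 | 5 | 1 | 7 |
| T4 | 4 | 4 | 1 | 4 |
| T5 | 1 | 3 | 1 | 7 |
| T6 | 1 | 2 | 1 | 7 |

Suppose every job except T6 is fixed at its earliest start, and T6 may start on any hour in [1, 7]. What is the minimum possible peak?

19

T6@1: h1:21  h2:11  h3:9  h4:4  h5:0  h6:0  h7:0 → peak 21
T6@2: h1:19  h2:13  h3:9  h4:4  h5:0  h6:0  h7:0 → peak 19
T6@3: h1:19  h2:11  h3:11  h4:4  h5:0  h6:0  h7:0 → peak 19
T6@4: h1:19  h2:11  h3:9  h4:6  h5:0  h6:0  h7:0 → peak 19
T6@5: h1:19  h2:11  h3:9  h4:4  h5:2  h6:0  h7:0 → peak 19
T6@6: h1:19  h2:11  h3:9  h4:4  h5:0  h6:2  h7:0 → peak 19
T6@7: h1:19  h2:11  h3:9  h4:4  h5:0  h6:0  h7:2 → peak 19
Best is T6@2, peak 19.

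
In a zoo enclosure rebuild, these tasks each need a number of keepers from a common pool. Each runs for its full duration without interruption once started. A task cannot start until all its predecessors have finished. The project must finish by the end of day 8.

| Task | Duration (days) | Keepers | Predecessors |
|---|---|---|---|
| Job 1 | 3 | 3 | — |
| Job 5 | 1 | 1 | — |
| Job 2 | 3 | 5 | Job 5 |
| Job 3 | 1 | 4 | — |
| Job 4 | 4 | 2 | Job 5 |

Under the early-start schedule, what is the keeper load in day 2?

10

At early start, day 2 has: Job 1, Job 2, Job 4.
Demand: 3 + 5 + 2 = 10.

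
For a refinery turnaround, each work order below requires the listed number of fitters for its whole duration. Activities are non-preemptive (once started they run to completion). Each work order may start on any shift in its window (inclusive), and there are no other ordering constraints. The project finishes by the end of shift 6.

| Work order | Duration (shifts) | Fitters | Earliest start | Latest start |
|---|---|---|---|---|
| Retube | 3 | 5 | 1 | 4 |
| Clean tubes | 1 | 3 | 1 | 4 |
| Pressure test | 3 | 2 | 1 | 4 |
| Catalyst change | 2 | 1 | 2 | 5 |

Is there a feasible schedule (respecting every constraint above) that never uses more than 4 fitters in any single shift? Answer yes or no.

no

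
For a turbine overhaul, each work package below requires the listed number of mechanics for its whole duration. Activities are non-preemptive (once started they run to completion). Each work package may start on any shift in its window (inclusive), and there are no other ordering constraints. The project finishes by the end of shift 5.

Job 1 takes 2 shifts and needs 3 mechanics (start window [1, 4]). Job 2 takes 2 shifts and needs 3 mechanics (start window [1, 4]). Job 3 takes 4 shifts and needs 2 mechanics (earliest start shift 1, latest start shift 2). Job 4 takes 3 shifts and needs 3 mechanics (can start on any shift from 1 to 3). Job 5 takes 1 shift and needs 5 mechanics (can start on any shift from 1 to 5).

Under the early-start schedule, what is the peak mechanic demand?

16

Early-start schedule: Job 1@1, Job 2@1, Job 3@1, Job 4@1, Job 5@1.
Load per shift: shift 1: 16, shift 2: 11, shift 3: 5, shift 4: 2, shift 5: 0.
Peak is 16.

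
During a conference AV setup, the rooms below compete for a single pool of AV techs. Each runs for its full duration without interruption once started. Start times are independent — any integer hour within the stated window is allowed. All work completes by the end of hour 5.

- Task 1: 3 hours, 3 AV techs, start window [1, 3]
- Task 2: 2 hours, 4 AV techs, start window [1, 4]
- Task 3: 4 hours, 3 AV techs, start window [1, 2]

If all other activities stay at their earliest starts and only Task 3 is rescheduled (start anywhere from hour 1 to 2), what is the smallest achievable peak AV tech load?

10

Task 3@1: h1:10  h2:10  h3:6  h4:3  h5:0 → peak 10
Task 3@2: h1:7  h2:10  h3:6  h4:3  h5:3 → peak 10
Best is Task 3@1, peak 10.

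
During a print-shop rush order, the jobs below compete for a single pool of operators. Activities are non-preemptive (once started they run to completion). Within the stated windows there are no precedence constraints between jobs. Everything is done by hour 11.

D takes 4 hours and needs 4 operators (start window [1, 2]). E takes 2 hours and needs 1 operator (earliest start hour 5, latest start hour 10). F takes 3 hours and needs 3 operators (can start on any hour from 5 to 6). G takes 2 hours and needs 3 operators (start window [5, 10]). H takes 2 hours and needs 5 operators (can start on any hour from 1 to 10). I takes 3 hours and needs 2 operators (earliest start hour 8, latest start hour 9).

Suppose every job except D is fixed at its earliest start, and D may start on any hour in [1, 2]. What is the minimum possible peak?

9

D@1: h1:9  h2:9  h3:4  h4:4  h5:7  h6:7  h7:3  h8:2  h9:2  h10:2  h11:0 → peak 9
D@2: h1:5  h2:9  h3:4  h4:4  h5:11  h6:7  h7:3  h8:2  h9:2  h10:2  h11:0 → peak 11
Best is D@1, peak 9.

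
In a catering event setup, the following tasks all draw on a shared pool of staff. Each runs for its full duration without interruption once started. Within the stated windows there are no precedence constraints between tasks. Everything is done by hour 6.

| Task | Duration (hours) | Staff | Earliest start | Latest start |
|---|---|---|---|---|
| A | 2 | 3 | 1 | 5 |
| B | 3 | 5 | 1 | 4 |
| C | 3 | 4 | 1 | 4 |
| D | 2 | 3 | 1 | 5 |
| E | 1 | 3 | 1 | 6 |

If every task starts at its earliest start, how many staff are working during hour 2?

15

At early start, hour 2 has: A, B, C, D.
Demand: 3 + 5 + 4 + 3 = 15.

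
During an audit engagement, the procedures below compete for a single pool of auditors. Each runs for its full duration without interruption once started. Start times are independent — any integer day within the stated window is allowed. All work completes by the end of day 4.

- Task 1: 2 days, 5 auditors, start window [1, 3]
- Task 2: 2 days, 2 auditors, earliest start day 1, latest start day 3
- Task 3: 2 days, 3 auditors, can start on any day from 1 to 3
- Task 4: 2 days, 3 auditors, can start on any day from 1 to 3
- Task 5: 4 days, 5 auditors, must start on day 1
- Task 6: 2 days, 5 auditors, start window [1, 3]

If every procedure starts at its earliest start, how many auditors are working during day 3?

5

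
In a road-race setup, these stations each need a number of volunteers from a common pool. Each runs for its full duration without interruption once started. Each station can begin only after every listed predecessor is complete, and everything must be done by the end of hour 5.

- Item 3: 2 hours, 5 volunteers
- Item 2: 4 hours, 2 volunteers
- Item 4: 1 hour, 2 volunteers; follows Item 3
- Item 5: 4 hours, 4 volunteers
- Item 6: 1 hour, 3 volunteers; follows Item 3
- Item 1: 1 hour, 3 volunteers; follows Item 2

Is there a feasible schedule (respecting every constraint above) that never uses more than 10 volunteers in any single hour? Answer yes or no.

The minimum achievable peak is 11; 10 < 11, so no feasible schedule stays within the cap.

no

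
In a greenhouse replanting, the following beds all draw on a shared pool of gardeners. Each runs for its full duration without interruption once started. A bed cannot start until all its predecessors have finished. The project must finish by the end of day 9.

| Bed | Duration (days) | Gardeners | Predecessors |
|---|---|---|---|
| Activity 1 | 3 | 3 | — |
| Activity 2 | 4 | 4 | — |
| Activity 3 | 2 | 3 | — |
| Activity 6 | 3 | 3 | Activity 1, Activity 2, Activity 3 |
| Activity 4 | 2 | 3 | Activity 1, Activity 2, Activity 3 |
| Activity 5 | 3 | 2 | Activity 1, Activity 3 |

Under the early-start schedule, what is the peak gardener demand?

10

Early-start schedule: Activity 1@1, Activity 2@1, Activity 3@1, Activity 6@5, Activity 4@5, Activity 5@4.
Load per day: day 1: 10, day 2: 10, day 3: 7, day 4: 6, day 5: 8, day 6: 8, day 7: 3, day 8: 0, day 9: 0.
Peak is 10.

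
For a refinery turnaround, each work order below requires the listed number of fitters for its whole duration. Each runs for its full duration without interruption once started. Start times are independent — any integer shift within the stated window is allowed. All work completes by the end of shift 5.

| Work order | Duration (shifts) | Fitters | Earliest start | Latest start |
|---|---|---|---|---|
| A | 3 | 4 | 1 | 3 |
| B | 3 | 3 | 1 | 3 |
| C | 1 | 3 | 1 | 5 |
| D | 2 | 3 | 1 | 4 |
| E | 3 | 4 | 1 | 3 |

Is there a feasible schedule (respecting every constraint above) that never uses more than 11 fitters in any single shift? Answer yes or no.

Schedule A@1, B@1, C@1, D@4, E@2: s1:10  s2:11  s3:11  s4:7  s5:3 — peak 11 ≤ 11.

yes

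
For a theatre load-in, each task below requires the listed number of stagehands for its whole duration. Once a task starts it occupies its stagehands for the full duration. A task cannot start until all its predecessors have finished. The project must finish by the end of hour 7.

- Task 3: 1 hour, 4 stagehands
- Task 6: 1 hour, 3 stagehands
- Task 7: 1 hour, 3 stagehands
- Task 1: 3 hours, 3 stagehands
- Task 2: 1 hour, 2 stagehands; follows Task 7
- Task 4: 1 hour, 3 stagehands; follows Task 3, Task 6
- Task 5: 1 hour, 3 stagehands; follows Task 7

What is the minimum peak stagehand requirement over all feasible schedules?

Early-start (Task 3@1, Task 6@1, Task 7@1, Task 1@1, Task 2@2, Task 4@2, Task 5@2) gives peak 13: h1:13  h2:11  h3:3  h4:0  h5:0  h6:0  h7:0.
Shift Task 6→2, Task 7→2, Task 1→3, Task 2→3, Task 4→4, Task 5→5.
Schedule Task 3@1, Task 6@2, Task 7@2, Task 1@3, Task 2@3, Task 4@4, Task 5@5: h1:4  h2:6  h3:5  h4:6  h5:6  h6:0  h7:0 — peak 6.

6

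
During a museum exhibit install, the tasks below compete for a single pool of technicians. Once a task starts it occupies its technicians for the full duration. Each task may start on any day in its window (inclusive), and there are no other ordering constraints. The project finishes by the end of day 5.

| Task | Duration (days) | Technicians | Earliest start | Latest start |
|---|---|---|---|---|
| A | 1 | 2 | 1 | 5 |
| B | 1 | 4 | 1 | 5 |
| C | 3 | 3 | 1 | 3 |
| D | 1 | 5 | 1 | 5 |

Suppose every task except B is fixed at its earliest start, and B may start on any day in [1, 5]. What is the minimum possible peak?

10

B@1: d1:14  d2:3  d3:3  d4:0  d5:0 → peak 14
B@2: d1:10  d2:7  d3:3  d4:0  d5:0 → peak 10
B@3: d1:10  d2:3  d3:7  d4:0  d5:0 → peak 10
B@4: d1:10  d2:3  d3:3  d4:4  d5:0 → peak 10
B@5: d1:10  d2:3  d3:3  d4:0  d5:4 → peak 10
Best is B@2, peak 10.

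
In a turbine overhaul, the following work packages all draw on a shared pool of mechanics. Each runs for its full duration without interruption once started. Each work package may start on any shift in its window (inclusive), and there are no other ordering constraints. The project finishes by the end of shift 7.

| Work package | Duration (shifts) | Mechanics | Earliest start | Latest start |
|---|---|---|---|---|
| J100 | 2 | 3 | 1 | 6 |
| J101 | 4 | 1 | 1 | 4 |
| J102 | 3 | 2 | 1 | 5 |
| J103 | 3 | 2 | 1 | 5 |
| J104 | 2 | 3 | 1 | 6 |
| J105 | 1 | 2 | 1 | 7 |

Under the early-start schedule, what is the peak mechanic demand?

13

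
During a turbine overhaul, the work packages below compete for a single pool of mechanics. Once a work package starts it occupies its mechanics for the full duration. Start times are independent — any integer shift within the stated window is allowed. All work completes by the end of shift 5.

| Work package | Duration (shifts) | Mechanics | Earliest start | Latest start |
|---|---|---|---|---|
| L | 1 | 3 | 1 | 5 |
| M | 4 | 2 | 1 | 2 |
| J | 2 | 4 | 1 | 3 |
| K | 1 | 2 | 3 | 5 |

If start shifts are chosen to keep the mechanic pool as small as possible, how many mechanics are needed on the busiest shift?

Early-start (L@1, M@1, J@1, K@3) gives peak 9: s1:9  s2:6  s3:4  s4:2  s5:0.
Shift J→2, K→4.
Schedule L@1, M@1, J@2, K@4: s1:5  s2:6  s3:6  s4:4  s5:0 — peak 6.

6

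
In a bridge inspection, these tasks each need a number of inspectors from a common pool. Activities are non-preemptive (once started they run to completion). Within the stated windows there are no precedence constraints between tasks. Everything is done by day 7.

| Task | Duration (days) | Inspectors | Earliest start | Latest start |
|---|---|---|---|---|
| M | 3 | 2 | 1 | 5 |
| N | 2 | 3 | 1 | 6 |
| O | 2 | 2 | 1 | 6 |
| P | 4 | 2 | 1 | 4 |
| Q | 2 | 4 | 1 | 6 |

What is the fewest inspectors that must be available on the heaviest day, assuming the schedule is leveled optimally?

6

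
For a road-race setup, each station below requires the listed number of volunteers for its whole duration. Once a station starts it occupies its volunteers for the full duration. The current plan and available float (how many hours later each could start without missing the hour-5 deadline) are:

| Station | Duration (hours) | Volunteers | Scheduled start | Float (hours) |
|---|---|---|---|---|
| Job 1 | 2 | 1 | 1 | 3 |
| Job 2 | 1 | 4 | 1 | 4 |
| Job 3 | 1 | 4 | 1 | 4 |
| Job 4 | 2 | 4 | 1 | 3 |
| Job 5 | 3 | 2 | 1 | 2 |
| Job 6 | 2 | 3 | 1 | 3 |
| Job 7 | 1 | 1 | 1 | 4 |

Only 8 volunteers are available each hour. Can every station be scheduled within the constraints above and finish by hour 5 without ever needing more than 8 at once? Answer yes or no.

yes

Schedule Job 1@1, Job 2@1, Job 3@2, Job 4@3, Job 5@1, Job 6@4, Job 7@3: h1:7  h2:7  h3:7  h4:7  h5:3 — peak 7 ≤ 8.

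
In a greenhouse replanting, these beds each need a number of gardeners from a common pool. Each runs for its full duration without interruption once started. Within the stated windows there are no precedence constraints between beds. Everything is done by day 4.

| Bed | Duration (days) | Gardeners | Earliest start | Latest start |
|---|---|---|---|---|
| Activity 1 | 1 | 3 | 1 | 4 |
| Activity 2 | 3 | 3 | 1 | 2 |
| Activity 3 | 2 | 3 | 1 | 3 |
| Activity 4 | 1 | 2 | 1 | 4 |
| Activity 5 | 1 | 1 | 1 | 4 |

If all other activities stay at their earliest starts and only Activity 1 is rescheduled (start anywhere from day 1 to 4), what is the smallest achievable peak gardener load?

Activity 1@1: d1:12  d2:6  d3:3  d4:0 → peak 12
Activity 1@2: d1:9  d2:9  d3:3  d4:0 → peak 9
Activity 1@3: d1:9  d2:6  d3:6  d4:0 → peak 9
Activity 1@4: d1:9  d2:6  d3:3  d4:3 → peak 9
Best is Activity 1@2, peak 9.

9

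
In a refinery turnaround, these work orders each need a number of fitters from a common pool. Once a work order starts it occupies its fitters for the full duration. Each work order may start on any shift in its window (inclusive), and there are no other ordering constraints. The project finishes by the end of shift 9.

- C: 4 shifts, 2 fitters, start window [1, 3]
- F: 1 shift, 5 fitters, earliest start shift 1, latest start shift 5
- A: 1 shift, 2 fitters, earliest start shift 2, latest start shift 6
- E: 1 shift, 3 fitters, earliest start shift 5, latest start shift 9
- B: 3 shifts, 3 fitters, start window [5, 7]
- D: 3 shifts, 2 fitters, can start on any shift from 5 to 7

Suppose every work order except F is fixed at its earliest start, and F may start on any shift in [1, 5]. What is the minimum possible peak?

8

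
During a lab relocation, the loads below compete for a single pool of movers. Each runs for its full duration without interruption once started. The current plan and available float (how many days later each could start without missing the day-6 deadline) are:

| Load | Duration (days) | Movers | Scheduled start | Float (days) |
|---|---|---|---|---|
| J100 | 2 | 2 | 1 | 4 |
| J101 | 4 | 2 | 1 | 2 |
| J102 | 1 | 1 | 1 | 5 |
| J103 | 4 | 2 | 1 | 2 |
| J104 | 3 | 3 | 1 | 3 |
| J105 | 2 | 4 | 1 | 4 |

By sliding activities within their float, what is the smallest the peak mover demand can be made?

7

Early-start (J100@1, J101@1, J102@1, J103@1, J104@1, J105@1) gives peak 14: d1:14  d2:13  d3:7  d4:4  d5:0  d6:0.
Shift J104→3, J105→5.
Schedule J100@1, J101@1, J102@1, J103@1, J104@3, J105@5: d1:7  d2:6  d3:7  d4:7  d5:7  d6:4 — peak 7.
Total mover-days = 38 over 6 days ⇒ peak ≥ ⌈38/6⌉ = 7, so 7 is optimal.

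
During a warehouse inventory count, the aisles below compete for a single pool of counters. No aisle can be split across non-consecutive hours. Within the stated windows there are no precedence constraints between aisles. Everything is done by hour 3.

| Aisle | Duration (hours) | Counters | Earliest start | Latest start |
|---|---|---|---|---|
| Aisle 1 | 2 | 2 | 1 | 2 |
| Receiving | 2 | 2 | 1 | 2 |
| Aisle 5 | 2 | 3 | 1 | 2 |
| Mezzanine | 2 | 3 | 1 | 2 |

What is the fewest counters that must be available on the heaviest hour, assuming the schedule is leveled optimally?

Schedule Aisle 1@1, Receiving@1, Aisle 5@1, Mezzanine@1: h1:10  h2:10  h3:0 — peak 10.
No arrangement of the 16 feasible schedules does better.

10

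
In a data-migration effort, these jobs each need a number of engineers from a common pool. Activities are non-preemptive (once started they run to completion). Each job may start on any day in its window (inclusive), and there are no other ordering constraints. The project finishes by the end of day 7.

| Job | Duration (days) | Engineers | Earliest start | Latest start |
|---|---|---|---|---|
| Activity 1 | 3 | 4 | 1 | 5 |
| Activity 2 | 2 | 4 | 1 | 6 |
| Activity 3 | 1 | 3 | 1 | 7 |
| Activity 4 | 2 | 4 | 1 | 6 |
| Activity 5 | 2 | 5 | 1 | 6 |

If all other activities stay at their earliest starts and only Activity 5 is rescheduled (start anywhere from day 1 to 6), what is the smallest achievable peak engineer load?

Activity 5@1: d1:20  d2:17  d3:4  d4:0  d5:0  d6:0  d7:0 → peak 20
Activity 5@2: d1:15  d2:17  d3:9  d4:0  d5:0  d6:0  d7:0 → peak 17
Activity 5@3: d1:15  d2:12  d3:9  d4:5  d5:0  d6:0  d7:0 → peak 15
Activity 5@4: d1:15  d2:12  d3:4  d4:5  d5:5  d6:0  d7:0 → peak 15
Activity 5@5: d1:15  d2:12  d3:4  d4:0  d5:5  d6:5  d7:0 → peak 15
Activity 5@6: d1:15  d2:12  d3:4  d4:0  d5:0  d6:5  d7:5 → peak 15
Best is Activity 5@3, peak 15.

15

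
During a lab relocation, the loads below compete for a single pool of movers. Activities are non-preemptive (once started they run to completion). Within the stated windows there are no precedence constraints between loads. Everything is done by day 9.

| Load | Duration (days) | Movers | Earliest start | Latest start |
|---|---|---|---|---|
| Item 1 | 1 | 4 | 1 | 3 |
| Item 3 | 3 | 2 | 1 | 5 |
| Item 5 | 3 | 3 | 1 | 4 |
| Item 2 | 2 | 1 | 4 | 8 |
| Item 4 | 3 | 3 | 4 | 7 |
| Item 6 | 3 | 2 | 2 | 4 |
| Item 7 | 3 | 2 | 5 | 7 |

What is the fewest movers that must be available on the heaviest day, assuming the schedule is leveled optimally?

6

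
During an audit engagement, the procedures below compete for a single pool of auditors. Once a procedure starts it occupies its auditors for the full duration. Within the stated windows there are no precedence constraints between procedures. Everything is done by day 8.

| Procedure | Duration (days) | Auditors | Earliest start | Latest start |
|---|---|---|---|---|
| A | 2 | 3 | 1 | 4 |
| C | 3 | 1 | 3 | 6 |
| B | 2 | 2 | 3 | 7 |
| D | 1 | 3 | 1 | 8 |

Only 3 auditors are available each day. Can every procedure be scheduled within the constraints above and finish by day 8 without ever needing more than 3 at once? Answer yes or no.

Schedule A@1, C@3, B@3, D@6: d1:3  d2:3  d3:3  d4:3  d5:1  d6:3  d7:0  d8:0 — peak 3 ≤ 3.

yes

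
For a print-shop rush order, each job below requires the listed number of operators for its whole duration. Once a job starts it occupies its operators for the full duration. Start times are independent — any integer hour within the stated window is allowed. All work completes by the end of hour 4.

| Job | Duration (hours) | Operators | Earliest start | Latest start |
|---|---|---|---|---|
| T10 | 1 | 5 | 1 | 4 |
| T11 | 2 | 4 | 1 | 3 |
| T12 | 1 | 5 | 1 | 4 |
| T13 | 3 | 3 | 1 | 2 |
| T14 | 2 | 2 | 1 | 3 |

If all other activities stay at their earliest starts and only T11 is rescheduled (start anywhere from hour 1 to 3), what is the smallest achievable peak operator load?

15

T11@1: h1:19  h2:9  h3:3  h4:0 → peak 19
T11@2: h1:15  h2:9  h3:7  h4:0 → peak 15
T11@3: h1:15  h2:5  h3:7  h4:4 → peak 15
Best is T11@2, peak 15.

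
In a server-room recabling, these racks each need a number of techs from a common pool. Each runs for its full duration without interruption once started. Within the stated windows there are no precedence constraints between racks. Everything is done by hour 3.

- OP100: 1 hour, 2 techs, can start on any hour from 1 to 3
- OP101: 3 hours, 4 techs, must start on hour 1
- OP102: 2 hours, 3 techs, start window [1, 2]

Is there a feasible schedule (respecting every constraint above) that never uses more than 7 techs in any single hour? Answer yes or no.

yes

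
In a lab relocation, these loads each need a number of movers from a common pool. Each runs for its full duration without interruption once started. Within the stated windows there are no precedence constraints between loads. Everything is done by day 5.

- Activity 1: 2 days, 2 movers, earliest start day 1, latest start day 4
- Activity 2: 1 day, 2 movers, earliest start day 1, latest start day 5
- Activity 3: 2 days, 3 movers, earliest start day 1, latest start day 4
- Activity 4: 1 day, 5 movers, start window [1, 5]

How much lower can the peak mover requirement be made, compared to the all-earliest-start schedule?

7

Early-start peak: d1:12  d2:5  d3:0  d4:0  d5:0 ⇒ 12.
Leveled (Activity 1@1, Activity 2@1, Activity 3@2, Activity 4@4): d1:4  d2:5  d3:3  d4:5  d5:0 ⇒ 5.
Reduction 12 − 5 = 7.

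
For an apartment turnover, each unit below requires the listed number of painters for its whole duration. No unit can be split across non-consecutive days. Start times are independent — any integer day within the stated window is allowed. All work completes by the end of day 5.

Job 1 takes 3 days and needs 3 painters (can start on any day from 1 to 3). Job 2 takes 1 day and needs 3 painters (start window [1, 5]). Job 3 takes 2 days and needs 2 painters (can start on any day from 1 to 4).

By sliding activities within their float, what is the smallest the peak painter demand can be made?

5

Early-start (Job 1@1, Job 2@1, Job 3@1) gives peak 8: d1:8  d2:5  d3:3  d4:0  d5:0.
Shift Job 2→4.
Schedule Job 1@1, Job 2@4, Job 3@1: d1:5  d2:5  d3:3  d4:3  d5:0 — peak 5.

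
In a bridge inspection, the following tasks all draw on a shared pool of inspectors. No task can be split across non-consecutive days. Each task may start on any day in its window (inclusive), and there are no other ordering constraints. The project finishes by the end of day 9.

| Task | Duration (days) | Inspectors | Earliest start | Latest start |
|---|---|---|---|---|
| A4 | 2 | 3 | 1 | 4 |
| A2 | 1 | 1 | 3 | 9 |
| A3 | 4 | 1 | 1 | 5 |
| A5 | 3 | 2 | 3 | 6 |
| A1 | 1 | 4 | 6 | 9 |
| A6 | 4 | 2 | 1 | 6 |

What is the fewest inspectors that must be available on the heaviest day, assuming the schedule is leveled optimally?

4

Early-start (A4@1, A2@3, A3@1, A5@3, A1@6, A6@1) gives peak 6: d1:6  d2:6  d3:6  d4:5  d5:2  d6:4  d7:0  d8:0  d9:0.
Shift A1→9, A6→5.
Schedule A4@1, A2@3, A3@1, A5@3, A1@9, A6@5: d1:4  d2:4  d3:4  d4:3  d5:4  d6:2  d7:2  d8:2  d9:4 — peak 4.
Total inspector-days = 29 over 9 days ⇒ peak ≥ ⌈29/9⌉ = 4, so 4 is optimal.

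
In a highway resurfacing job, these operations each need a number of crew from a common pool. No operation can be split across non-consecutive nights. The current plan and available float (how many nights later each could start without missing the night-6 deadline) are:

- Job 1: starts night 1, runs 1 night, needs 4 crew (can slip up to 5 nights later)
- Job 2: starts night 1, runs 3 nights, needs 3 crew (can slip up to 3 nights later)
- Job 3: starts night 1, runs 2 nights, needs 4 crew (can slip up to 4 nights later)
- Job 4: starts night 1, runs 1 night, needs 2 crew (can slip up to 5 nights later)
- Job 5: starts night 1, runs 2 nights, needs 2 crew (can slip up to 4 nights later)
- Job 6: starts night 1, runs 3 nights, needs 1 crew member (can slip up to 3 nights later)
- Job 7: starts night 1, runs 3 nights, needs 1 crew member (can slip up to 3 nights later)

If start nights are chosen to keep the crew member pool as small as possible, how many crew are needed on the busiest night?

Early-start (Job 1@1, Job 2@1, Job 3@1, Job 4@1, Job 5@1, Job 6@1, Job 7@1) gives peak 17: n1:17  n2:11  n3:5  n4:0  n5:0  n6:0.
Shift Job 2→2, Job 3→5, Job 5→2, Job 6→2, Job 7→4.
Schedule Job 1@1, Job 2@2, Job 3@5, Job 4@1, Job 5@2, Job 6@2, Job 7@4: n1:6  n2:6  n3:6  n4:5  n5:5  n6:5 — peak 6.
Total crew member-nights = 33 over 6 nights ⇒ peak ≥ ⌈33/6⌉ = 6, so 6 is optimal.

6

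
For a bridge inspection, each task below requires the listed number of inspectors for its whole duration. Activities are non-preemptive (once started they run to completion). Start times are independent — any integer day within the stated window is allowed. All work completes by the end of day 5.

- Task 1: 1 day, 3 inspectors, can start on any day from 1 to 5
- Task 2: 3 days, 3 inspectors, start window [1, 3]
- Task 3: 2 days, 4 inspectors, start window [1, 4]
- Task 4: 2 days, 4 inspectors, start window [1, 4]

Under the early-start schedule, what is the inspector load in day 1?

14

At early start, day 1 has: Task 1, Task 2, Task 3, Task 4.
Demand: 3 + 3 + 4 + 4 = 14.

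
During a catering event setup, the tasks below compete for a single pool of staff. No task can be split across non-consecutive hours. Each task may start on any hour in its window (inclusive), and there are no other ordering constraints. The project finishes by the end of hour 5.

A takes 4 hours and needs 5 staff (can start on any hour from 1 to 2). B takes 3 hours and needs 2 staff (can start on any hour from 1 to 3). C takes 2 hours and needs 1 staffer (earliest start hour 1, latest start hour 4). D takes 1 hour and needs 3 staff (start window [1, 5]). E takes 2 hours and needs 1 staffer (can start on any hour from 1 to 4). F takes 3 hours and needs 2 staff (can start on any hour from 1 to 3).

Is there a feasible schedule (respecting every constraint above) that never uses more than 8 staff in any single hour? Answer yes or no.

no

The minimum achievable peak is 9; 8 < 9, so no feasible schedule stays within the cap.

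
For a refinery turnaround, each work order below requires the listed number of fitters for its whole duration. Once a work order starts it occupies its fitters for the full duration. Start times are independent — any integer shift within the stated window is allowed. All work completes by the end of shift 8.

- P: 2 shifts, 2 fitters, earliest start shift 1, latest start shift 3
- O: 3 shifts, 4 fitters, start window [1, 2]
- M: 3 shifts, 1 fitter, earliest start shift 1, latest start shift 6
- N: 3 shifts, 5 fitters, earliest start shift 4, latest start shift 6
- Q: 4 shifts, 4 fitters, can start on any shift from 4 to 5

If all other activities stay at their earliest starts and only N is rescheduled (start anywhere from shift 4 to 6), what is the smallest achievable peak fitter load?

N@4: s1:7  s2:7  s3:5  s4:9  s5:9  s6:9  s7:4  s8:0 → peak 9
N@5: s1:7  s2:7  s3:5  s4:4  s5:9  s6:9  s7:9  s8:0 → peak 9
N@6: s1:7  s2:7  s3:5  s4:4  s5:4  s6:9  s7:9  s8:5 → peak 9
Best is N@4, peak 9.

9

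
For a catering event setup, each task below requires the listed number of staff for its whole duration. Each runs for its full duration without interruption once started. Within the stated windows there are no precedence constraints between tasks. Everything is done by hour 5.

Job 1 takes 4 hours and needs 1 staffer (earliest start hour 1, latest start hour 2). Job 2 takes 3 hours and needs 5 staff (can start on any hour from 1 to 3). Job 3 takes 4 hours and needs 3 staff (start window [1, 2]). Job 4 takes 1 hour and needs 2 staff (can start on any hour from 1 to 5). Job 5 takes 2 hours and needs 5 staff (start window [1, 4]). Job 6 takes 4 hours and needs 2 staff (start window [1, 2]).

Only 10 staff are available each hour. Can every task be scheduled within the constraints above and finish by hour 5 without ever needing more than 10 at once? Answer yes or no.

Total staffer-hours = 51; over 5 hours the average is 51/5 > 10, so some hour must exceed 10.

no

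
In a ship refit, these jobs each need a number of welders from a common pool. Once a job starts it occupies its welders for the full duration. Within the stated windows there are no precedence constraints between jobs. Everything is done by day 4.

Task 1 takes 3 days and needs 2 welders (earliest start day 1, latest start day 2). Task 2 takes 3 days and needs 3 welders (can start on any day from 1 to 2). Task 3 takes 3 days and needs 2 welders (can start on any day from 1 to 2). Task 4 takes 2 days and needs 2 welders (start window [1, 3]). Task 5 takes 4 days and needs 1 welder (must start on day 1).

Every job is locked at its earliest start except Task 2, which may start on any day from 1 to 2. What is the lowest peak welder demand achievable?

10

Task 2@1: d1:10  d2:10  d3:8  d4:1 → peak 10
Task 2@2: d1:7  d2:10  d3:8  d4:4 → peak 10
Best is Task 2@1, peak 10.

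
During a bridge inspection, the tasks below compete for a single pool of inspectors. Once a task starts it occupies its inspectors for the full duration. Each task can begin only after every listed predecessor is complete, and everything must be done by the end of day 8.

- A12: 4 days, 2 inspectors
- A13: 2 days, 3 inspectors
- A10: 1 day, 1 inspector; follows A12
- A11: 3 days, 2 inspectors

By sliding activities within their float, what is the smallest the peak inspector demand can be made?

Early-start (A12@1, A13@1, A10@5, A11@1) gives peak 7: d1:7  d2:7  d3:4  d4:2  d5:1  d6:0  d7:0  d8:0.
Shift A13→5.
Schedule A12@1, A13@5, A10@5, A11@1: d1:4  d2:4  d3:4  d4:2  d5:4  d6:3  d7:0  d8:0 — peak 4.

4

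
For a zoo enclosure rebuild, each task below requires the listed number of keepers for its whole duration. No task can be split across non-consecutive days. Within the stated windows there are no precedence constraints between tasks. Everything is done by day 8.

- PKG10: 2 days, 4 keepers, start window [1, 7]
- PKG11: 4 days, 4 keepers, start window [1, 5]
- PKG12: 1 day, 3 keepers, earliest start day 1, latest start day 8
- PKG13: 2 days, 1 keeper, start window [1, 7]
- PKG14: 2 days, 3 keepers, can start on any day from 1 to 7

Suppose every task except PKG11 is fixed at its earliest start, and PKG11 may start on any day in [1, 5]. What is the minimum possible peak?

11

PKG11@1: d1:15  d2:12  d3:4  d4:4  d5:0  d6:0  d7:0  d8:0 → peak 15
PKG11@2: d1:11  d2:12  d3:4  d4:4  d5:4  d6:0  d7:0  d8:0 → peak 12
PKG11@3: d1:11  d2:8  d3:4  d4:4  d5:4  d6:4  d7:0  d8:0 → peak 11
PKG11@4: d1:11  d2:8  d3:0  d4:4  d5:4  d6:4  d7:4  d8:0 → peak 11
PKG11@5: d1:11  d2:8  d3:0  d4:0  d5:4  d6:4  d7:4  d8:4 → peak 11
Best is PKG11@3, peak 11.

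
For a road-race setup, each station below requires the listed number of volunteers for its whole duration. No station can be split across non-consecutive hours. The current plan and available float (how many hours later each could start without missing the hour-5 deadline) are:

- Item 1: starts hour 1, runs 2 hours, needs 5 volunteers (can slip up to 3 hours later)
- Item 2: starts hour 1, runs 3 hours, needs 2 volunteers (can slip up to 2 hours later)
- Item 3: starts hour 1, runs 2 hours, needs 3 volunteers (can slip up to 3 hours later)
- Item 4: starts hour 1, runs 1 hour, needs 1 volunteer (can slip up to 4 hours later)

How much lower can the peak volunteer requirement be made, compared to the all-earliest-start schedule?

6

Early-start peak: h1:11  h2:10  h3:2  h4:0  h5:0 ⇒ 11.
Leveled (Item 1@1, Item 2@3, Item 3@3, Item 4@5): h1:5  h2:5  h3:5  h4:5  h5:3 ⇒ 5.
Reduction 11 − 5 = 6.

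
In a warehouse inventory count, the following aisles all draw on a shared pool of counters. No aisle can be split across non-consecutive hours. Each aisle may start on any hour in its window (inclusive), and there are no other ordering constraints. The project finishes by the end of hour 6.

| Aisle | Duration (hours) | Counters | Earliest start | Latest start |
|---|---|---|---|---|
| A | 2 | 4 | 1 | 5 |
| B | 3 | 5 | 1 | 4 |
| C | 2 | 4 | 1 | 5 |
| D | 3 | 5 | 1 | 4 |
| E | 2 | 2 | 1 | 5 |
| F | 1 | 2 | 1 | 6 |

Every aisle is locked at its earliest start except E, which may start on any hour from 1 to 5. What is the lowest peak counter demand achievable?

20

E@1: h1:22  h2:20  h3:10  h4:0  h5:0  h6:0 → peak 22
E@2: h1:20  h2:20  h3:12  h4:0  h5:0  h6:0 → peak 20
E@3: h1:20  h2:18  h3:12  h4:2  h5:0  h6:0 → peak 20
E@4: h1:20  h2:18  h3:10  h4:2  h5:2  h6:0 → peak 20
E@5: h1:20  h2:18  h3:10  h4:0  h5:2  h6:2 → peak 20
Best is E@2, peak 20.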